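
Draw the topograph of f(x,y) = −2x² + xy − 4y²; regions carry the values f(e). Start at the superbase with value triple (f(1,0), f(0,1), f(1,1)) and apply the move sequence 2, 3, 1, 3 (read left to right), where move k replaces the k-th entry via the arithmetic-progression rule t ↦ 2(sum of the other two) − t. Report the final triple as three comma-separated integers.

start (-2,-4,-5) = (f(1,0),f(0,1),f(1,1))
replace slot 2: 2·((-2)+(-5)) − (-4) = -10 → (-2,-10,-5)
replace slot 3: 2·((-2)+(-10)) − (-5) = -19 → (-2,-10,-19)
replace slot 1: 2·((-10)+(-19)) − (-2) = -56 → (-56,-10,-19)
replace slot 3: 2·((-56)+(-10)) − (-19) = -113 → (-56,-10,-113)

-56,-10,-113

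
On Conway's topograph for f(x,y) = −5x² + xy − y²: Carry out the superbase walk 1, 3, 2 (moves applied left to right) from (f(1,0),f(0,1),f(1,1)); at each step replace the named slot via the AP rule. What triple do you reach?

start (-5,-1,-5) = (f(1,0),f(0,1),f(1,1))
replace slot 1: 2·((-1)+(-5)) − (-5) = -7 → (-7,-1,-5)
replace slot 3: 2·((-7)+(-1)) − (-5) = -11 → (-7,-1,-11)
replace slot 2: 2·((-7)+(-11)) − (-1) = -35 → (-7,-35,-11)

-7,-35,-11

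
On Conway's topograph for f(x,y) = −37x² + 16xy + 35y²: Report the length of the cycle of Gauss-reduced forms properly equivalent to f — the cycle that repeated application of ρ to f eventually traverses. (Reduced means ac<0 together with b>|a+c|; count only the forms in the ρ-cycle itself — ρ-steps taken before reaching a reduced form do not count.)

D = 5436, ⌊√D⌋ = 73
river: ρ → (35,54,-18)
river: ρ → (-18,54,35)
river: ρ → (35,16,-37)
river: ρ → (-37,58,14)
river: ρ → (14,54,-45)
river: ρ → (-45,36,23)
river: ρ → (23,56,-25)
river: ρ → (-25,44,35)
river: ρ → (35,26,-34)
river: ρ → (-34,42,27)
river: ρ → (27,66,-10)
river: ρ → (-10,54,63)
river: ρ → (63,72,-1)
river: ρ → (-1,72,63)
river: ρ → (63,54,-10)
river: ρ → (-10,66,27)
river: ρ → (27,42,-34)
river: ρ → (-34,26,35)
river: ρ → (35,44,-25)
river: ρ → (-25,56,23)
river: ρ → (23,36,-45)
river: ρ → (-45,54,14)
river: ρ → (14,58,-37)
river: ρ → (-37,16,35)
ρ-cycle length = 24 (tail of 0 descent steps not counted)

24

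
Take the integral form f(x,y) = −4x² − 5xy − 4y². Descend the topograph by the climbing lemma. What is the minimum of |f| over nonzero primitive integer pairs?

translate: b→-3 (≡5 mod 8), so (4,5,4)→(4,-3,3)
flip: (4,-3,3)→(3,3,4)
reduced (well bottom): (3,3,4) with a≤c, −a<b≤a
well minimum |f| = |-3| = 3 (negative-definite)

3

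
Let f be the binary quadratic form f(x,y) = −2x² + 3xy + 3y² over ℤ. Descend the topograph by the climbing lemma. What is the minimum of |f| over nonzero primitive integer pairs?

river: ρ → (3,3,-2)
river: ρ → (-2,5,1)
river: ρ → (1,5,-2)
river: ρ → (-2,3,3)
closes: descent 0, river 4
min |a| on river = 1

1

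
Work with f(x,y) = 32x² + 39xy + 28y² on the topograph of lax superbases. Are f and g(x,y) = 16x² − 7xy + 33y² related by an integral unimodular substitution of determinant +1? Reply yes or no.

D₁ = -2063, D₂ = -2063
f: translate: b→-25 (≡39 mod 64), so (32,39,28)→(32,-25,21)
f: flip: (32,-25,21)→(21,25,32)
f: translate: b→-17 (≡25 mod 42), so (21,25,32)→(21,-17,28)
f: reduced (well bottom): (21,-17,28) with a≤c, −a<b≤a
g: reduced (well bottom): (16,-7,33) with a≤c, −a<b≤a
reduced forms (21, -17, 28) vs (16, -7, 33) ⇒ inequivalent

no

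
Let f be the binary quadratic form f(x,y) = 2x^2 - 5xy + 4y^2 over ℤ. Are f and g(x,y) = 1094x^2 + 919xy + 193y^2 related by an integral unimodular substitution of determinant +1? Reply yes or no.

D₁ = -7, D₂ = -7
f: translate: b→-1 (≡-5 mod 4), so (2,-5,4)→(2,-1,1)
f: flip: (2,-1,1)→(1,1,2)
f: reduced (well bottom): (1,1,2) with a≤c, −a<b≤a
g: flip: (1094,919,193)→(193,-919,1094)
g: translate: b→-147 (≡-919 mod 386), so (193,-919,1094)→(193,-147,28)
g: flip: (193,-147,28)→(28,147,193)
g: translate: b→-21 (≡147 mod 56), so (28,147,193)→(28,-21,4)
g: flip: (28,-21,4)→(4,21,28)
g: translate: b→-3 (≡21 mod 8), so (4,21,28)→(4,-3,1)
g: flip: (4,-3,1)→(1,3,4)
g: translate: b→1 (≡3 mod 2), so (1,3,4)→(1,1,2)
g: reduced (well bottom): (1,1,2) with a≤c, −a<b≤a
reduced forms (1, 1, 2) vs (1, 1, 2) ⇒ equivalent

yes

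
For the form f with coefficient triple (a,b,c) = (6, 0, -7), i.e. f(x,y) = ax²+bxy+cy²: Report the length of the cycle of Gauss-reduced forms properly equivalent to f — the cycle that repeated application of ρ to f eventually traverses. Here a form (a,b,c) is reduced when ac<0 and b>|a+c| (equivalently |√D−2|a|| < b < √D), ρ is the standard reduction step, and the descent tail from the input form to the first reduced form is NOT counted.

D = 168, ⌊√D⌋ = 12
descent: ρ → (-7,0,6)
descent: ρ → (6,12,-1)  [lands on river]
river: ρ → (-1,12,6)
ρ-cycle length = 2 (tail of 2 descent steps not counted)

2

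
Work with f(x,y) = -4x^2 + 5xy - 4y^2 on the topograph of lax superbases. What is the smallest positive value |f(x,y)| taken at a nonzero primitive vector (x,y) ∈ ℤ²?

translate: b→3 (≡-5 mod 8), so (4,-5,4)→(4,3,3)
flip: (4,3,3)→(3,-3,4)
translate: b→3 (≡-3 mod 6), so (3,-3,4)→(3,3,4)
reduced (well bottom): (3,3,4) with a≤c, −a<b≤a
well minimum |f| = |-3| = 3 (negative-definite)

3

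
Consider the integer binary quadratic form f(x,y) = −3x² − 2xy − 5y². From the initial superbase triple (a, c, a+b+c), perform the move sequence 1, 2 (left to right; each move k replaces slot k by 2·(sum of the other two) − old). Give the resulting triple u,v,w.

start (-3,-5,-10) = (f(1,0),f(0,1),f(1,1))
replace slot 1: 2·((-5)+(-10)) − (-3) = -27 → (-27,-5,-10)
replace slot 2: 2·((-27)+(-10)) − (-5) = -69 → (-27,-69,-10)

-27,-69,-10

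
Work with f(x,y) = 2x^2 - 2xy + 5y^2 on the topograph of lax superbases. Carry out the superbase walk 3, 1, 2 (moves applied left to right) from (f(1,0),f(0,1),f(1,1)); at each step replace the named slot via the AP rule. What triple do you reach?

start (2,5,5) = (f(1,0),f(0,1),f(1,1))
replace slot 3: 2·(2+5) − 5 = 9 → (2,5,9)
replace slot 1: 2·(5+9) − 2 = 26 → (26,5,9)
replace slot 2: 2·(26+9) − 5 = 65 → (26,65,9)

26,65,9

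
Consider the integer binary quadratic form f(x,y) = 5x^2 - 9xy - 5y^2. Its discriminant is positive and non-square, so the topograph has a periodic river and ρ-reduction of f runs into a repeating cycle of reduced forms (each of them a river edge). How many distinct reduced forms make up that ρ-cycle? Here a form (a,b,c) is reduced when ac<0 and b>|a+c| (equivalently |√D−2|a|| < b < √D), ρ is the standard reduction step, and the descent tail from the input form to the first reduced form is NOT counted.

D = 181, ⌊√D⌋ = 13
descent: ρ → (-5,9,5)  [lands on river]
river: ρ → (5,11,-3)
river: ρ → (-3,13,1)
river: ρ → (1,13,-3)
river: ρ → (-3,11,5)
river: ρ → (5,9,-5)
river: ρ → (-5,11,3)
river: ρ → (3,13,-1)
river: ρ → (-1,13,3)
river: ρ → (3,11,-5)
ρ-cycle length = 10 (tail of 1 descent step not counted)

10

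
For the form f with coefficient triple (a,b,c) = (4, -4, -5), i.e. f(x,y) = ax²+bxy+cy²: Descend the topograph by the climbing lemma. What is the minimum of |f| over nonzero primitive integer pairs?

descent: ρ → (-5,4,4)  [lands on river]
river: ρ → (4,4,-5)
river: ρ → (-5,6,3)
river: ρ → (3,6,-5)
closes: descent 1, river 4
min |a| on river = 3

3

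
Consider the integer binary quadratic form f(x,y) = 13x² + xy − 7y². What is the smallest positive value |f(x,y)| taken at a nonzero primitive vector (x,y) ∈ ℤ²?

descent: ρ → (-7,13,7)  [lands on river]
river: ρ → (7,15,-5)
river: ρ → (-5,15,7)
river: ρ → (7,13,-7)
river: ρ → (-7,15,5)
river: ρ → (5,15,-7)
closes: descent 1, river 6
min |a| on river = 5

5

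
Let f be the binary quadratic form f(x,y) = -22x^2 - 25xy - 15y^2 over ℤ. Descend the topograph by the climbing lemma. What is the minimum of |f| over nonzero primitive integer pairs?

translate: b→-19 (≡25 mod 44), so (22,25,15)→(22,-19,12)
flip: (22,-19,12)→(12,19,22)
translate: b→-5 (≡19 mod 24), so (12,19,22)→(12,-5,15)
reduced (well bottom): (12,-5,15) with a≤c, −a<b≤a
well minimum |f| = |-12| = 12 (negative-definite)

12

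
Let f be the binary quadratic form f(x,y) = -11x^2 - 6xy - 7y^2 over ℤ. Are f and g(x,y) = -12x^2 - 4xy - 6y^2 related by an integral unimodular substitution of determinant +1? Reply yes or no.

D₁ = -272, D₂ = -272
f is negative-definite; reduce −f:
−f: flip: (11,6,7)→(7,-6,11)
−f: reduced (well bottom): (7,-6,11) with a≤c, −a<b≤a
flip sign back: reduced form of f is (-7,6,-11)
g is negative-definite; reduce −g:
−g: flip: (12,4,6)→(6,-4,12)
−g: reduced (well bottom): (6,-4,12) with a≤c, −a<b≤a
flip sign back: reduced form of g is (-6,4,-12)
reduced forms (-7, 6, -11) vs (-6, 4, -12) ⇒ inequivalent

no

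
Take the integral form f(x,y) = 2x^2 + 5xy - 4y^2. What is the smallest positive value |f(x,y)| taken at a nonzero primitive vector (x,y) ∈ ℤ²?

river: ρ → (-4,3,3)
river: ρ → (3,3,-4)
river: ρ → (-4,5,2)
river: ρ → (2,7,-1)
river: ρ → (-1,7,2)
river: ρ → (2,5,-4)
closes: descent 0, river 6
min |a| on river = 1

1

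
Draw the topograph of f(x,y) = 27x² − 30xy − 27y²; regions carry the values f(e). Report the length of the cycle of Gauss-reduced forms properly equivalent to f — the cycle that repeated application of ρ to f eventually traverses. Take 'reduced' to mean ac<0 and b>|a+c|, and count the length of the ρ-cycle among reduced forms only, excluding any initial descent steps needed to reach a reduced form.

D = 3816, ⌊√D⌋ = 61
descent: ρ → (-27,30,27)  [lands on river]
river: ρ → (27,24,-30)
river: ρ → (-30,36,21)
river: ρ → (21,48,-18)
river: ρ → (-18,60,3)
river: ρ → (3,60,-18)
river: ρ → (-18,48,21)
river: ρ → (21,36,-30)
river: ρ → (-30,24,27)
river: ρ → (27,30,-27)
river: ρ → (-27,24,30)
river: ρ → (30,36,-21)
river: ρ → (-21,48,18)
river: ρ → (18,60,-3)
river: ρ → (-3,60,18)
river: ρ → (18,48,-21)
river: ρ → (-21,36,30)
river: ρ → (30,24,-27)
ρ-cycle length = 18 (tail of 1 descent step not counted)

18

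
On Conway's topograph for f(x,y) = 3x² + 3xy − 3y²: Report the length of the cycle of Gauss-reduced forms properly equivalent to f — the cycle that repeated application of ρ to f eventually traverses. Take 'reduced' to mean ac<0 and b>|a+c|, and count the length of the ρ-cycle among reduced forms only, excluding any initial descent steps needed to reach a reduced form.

D = 45, ⌊√D⌋ = 6
river: ρ → (-3,3,3)
river: ρ → (3,3,-3)
ρ-cycle length = 2 (tail of 0 descent steps not counted)

2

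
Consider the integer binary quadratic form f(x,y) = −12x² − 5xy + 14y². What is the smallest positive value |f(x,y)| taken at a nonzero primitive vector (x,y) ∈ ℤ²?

descent: ρ → (14,5,-12)  [lands on river]
river: ρ → (-12,19,7)
river: ρ → (7,23,-6)
river: ρ → (-6,25,3)
river: ρ → (3,23,-14)
river: ρ → (-14,5,12)
river: ρ → (12,19,-7)
river: ρ → (-7,23,6)
river: ρ → (6,25,-3)
river: ρ → (-3,23,14)
closes: descent 1, river 10
min |a| on river = 3

3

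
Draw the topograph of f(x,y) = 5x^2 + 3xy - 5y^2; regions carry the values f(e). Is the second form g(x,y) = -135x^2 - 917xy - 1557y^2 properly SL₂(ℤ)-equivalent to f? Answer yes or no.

D₁ = 109, D₂ = 109
river cycle of f (length 14): (-5, 7, 3), (3, 5, -7), (-7, 9, 1), (1, 9, -7), (-7, 5, 3), (3, 7, -5), (-5, 3, 5), (5, 7, -3), (-3, 5, 7), (7, 9, -1), … (4 more)
river cycle of g (length 14): (-3, 7, 5), (5, 3, -5), (-5, 7, 3), (3, 5, -7), (-7, 9, 1), (1, 9, -7), (-7, 5, 3), (3, 7, -5), (-5, 3, 5), (5, 7, -3), … (4 more)
cycles coincide ⇒ equivalent

yes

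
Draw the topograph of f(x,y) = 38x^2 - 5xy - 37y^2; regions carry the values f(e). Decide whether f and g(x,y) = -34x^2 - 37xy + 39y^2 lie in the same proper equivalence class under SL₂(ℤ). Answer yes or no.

D₁ = 5649, D₂ = 6673
discriminants differ ⇒ not SL₂(ℤ)-equivalent

no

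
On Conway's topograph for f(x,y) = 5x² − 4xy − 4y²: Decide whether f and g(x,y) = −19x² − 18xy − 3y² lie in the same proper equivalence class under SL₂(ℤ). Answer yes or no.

D₁ = 96, D₂ = 96
river cycle of f (length 4): (-4, 4, 5), (5, 6, -3), (-3, 6, 5), (5, 4, -4)
river cycle of g (length 4): (-3, 6, 5), (5, 4, -4), (-4, 4, 5), (5, 6, -3)
cycles coincide ⇒ equivalent

yes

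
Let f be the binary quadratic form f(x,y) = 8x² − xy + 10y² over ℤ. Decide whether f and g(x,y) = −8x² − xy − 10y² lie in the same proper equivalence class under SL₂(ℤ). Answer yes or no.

D₁ = -319, D₂ = -319
f: reduced (well bottom): (8,-1,10) with a≤c, −a<b≤a
g is negative-definite; reduce −g:
−g: reduced (well bottom): (8,1,10) with a≤c, −a<b≤a
flip sign back: reduced form of g is (-8,-1,-10)
reduced forms (8, -1, 10) vs (-8, -1, -10) ⇒ inequivalent

no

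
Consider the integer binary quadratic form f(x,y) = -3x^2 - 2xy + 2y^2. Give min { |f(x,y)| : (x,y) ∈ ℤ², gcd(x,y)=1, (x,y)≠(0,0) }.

descent: ρ → (2,2,-3)  [lands on river]
river: ρ → (-3,4,1)
river: ρ → (1,4,-3)
river: ρ → (-3,2,2)
closes: descent 1, river 4
min |a| on river = 1

1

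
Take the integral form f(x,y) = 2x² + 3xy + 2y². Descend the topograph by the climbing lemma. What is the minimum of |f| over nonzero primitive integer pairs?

translate: b→-1 (≡3 mod 4), so (2,3,2)→(2,-1,1)
flip: (2,-1,1)→(1,1,2)
reduced (well bottom): (1,1,2) with a≤c, −a<b≤a
well minimum = a = 1

1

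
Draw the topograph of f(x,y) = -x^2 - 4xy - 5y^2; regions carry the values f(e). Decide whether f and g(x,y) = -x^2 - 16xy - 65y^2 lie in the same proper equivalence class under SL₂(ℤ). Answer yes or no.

D₁ = -4, D₂ = -4
f is negative-definite; reduce −f:
−f: translate: b→0 (≡4 mod 2), so (1,4,5)→(1,0,1)
−f: reduced (well bottom): (1,0,1) with a≤c, −a<b≤a
flip sign back: reduced form of f is (-1,0,-1)
g is negative-definite; reduce −g:
−g: translate: b→0 (≡16 mod 2), so (1,16,65)→(1,0,1)
−g: reduced (well bottom): (1,0,1) with a≤c, −a<b≤a
flip sign back: reduced form of g is (-1,0,-1)
reduced forms (-1, 0, -1) vs (-1, 0, -1) ⇒ equivalent

yes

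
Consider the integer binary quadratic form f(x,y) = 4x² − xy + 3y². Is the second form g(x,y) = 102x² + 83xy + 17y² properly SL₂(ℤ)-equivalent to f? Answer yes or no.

D₁ = -47, D₂ = -47
f: flip: (4,-1,3)→(3,1,4)
f: reduced (well bottom): (3,1,4) with a≤c, −a<b≤a
g: flip: (102,83,17)→(17,-83,102)
g: translate: b→-15 (≡-83 mod 34), so (17,-83,102)→(17,-15,4)
g: flip: (17,-15,4)→(4,15,17)
g: translate: b→-1 (≡15 mod 8), so (4,15,17)→(4,-1,3)
g: flip: (4,-1,3)→(3,1,4)
g: reduced (well bottom): (3,1,4) with a≤c, −a<b≤a
reduced forms (3, 1, 4) vs (3, 1, 4) ⇒ equivalent

yes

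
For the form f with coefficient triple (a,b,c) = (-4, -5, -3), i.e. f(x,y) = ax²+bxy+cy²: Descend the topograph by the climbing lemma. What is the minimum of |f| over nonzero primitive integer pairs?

translate: b→-3 (≡5 mod 8), so (4,5,3)→(4,-3,2)
flip: (4,-3,2)→(2,3,4)
translate: b→-1 (≡3 mod 4), so (2,3,4)→(2,-1,3)
reduced (well bottom): (2,-1,3) with a≤c, −a<b≤a
well minimum |f| = |-2| = 2 (negative-definite)

2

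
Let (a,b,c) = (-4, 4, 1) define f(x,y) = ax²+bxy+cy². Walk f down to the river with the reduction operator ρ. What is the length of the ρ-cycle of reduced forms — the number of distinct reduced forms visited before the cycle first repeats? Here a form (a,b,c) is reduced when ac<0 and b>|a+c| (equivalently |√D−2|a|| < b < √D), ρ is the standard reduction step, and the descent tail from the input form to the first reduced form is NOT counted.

D = 32, ⌊√D⌋ = 5
river: ρ → (1,4,-4)
river: ρ → (-4,4,1)
ρ-cycle length = 2 (tail of 0 descent steps not counted)

2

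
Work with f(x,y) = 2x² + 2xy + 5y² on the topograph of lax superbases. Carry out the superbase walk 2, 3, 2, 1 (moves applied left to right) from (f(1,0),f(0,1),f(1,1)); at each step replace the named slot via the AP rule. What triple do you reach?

start (2,5,9) = (f(1,0),f(0,1),f(1,1))
replace slot 2: 2·(2+9) − 5 = 17 → (2,17,9)
replace slot 3: 2·(2+17) − 9 = 29 → (2,17,29)
replace slot 2: 2·(2+29) − 17 = 45 → (2,45,29)
replace slot 1: 2·(45+29) − 2 = 146 → (146,45,29)

146,45,29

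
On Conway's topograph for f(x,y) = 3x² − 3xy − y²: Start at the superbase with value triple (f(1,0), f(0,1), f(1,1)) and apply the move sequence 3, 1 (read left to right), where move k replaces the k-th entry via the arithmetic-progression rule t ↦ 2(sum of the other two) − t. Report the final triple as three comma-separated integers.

start (3,-1,-1) = (f(1,0),f(0,1),f(1,1))
replace slot 3: 2·(3+(-1)) − (-1) = 5 → (3,-1,5)
replace slot 1: 2·((-1)+5) − 3 = 5 → (5,-1,5)

5,-1,5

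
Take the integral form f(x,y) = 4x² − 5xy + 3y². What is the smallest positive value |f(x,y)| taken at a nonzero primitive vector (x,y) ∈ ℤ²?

translate: b→3 (≡-5 mod 8), so (4,-5,3)→(4,3,2)
flip: (4,3,2)→(2,-3,4)
translate: b→1 (≡-3 mod 4), so (2,-3,4)→(2,1,3)
reduced (well bottom): (2,1,3) with a≤c, −a<b≤a
well minimum = a = 2

2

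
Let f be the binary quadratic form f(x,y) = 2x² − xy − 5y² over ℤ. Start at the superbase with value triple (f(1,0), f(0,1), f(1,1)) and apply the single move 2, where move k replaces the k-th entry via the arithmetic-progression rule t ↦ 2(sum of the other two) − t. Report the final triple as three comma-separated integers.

start (2,-5,-4) = (f(1,0),f(0,1),f(1,1))
replace slot 2: 2·(2+(-4)) − (-5) = 1 → (2,1,-4)

2,1,-4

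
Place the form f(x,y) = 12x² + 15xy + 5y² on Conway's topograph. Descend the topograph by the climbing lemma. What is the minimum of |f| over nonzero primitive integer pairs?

translate: b→-9 (≡15 mod 24), so (12,15,5)→(12,-9,2)
flip: (12,-9,2)→(2,9,12)
translate: b→1 (≡9 mod 4), so (2,9,12)→(2,1,2)
reduced (well bottom): (2,1,2) with a≤c, −a<b≤a
well minimum = a = 2

2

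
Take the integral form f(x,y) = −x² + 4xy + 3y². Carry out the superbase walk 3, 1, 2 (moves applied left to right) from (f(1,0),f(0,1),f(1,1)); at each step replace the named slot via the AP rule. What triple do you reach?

start (-1,3,6) = (f(1,0),f(0,1),f(1,1))
replace slot 3: 2·((-1)+3) − 6 = -2 → (-1,3,-2)
replace slot 1: 2·(3+(-2)) − (-1) = 3 → (3,3,-2)
replace slot 2: 2·(3+(-2)) − 3 = -1 → (3,-1,-2)

3,-1,-2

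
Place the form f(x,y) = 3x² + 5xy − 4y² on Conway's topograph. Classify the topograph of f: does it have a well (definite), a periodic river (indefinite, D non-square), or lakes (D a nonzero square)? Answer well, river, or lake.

D = b²−4ac = 5² − 4·3·(-4) = 73
D > 0 non-square ⇒ indefinite ⇒ periodic river

river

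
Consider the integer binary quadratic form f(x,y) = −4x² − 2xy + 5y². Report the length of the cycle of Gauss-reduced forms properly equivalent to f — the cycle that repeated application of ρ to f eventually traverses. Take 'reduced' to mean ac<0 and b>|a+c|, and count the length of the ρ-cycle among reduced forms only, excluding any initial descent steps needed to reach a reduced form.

D = 84, ⌊√D⌋ = 9
descent: ρ → (5,2,-4)  [lands on river]
river: ρ → (-4,6,3)
river: ρ → (3,6,-4)
river: ρ → (-4,2,5)
river: ρ → (5,8,-1)
river: ρ → (-1,8,5)
ρ-cycle length = 6 (tail of 1 descent step not counted)

6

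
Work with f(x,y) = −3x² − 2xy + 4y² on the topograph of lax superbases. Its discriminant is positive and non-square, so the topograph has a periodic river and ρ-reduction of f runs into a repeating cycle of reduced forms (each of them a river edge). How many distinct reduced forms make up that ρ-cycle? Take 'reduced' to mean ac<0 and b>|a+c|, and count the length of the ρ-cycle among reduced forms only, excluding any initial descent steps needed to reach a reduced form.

D = 52, ⌊√D⌋ = 7
descent: ρ → (4,2,-3)  [lands on river]
river: ρ → (-3,4,3)
river: ρ → (3,2,-4)
river: ρ → (-4,6,1)
river: ρ → (1,6,-4)
river: ρ → (-4,2,3)
river: ρ → (3,4,-3)
river: ρ → (-3,2,4)
river: ρ → (4,6,-1)
river: ρ → (-1,6,4)
ρ-cycle length = 10 (tail of 1 descent step not counted)

10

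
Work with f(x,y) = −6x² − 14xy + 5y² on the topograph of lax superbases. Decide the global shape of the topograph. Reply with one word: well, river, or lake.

D = b²−4ac = (-14)² − 4·(-6)·5 = 316
D > 0 non-square ⇒ indefinite ⇒ periodic river

river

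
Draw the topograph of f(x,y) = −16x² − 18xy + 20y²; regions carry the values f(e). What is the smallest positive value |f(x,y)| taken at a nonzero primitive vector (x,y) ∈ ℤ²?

descent: ρ → (20,18,-16)  [lands on river]
river: ρ → (-16,14,22)
river: ρ → (22,30,-8)
river: ρ → (-8,34,14)
river: ρ → (14,22,-20)
river: ρ → (-20,18,16)
river: ρ → (16,14,-22)
river: ρ → (-22,30,8)
river: ρ → (8,34,-14)
river: ρ → (-14,22,20)
closes: descent 1, river 10
min |a| on river = 8

8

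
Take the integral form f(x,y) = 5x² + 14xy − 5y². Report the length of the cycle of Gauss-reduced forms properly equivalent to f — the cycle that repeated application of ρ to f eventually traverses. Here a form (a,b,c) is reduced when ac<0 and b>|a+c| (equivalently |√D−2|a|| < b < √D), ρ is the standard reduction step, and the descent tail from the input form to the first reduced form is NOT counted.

D = 296, ⌊√D⌋ = 17
river: ρ → (-5,16,2)
river: ρ → (2,16,-5)
river: ρ → (-5,14,5)
river: ρ → (5,16,-2)
river: ρ → (-2,16,5)
river: ρ → (5,14,-5)
ρ-cycle length = 6 (tail of 0 descent steps not counted)

6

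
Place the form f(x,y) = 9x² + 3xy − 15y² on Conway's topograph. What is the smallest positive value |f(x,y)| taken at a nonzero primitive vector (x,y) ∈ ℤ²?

descent: ρ → (-15,-3,9)
descent: ρ → (9,21,-3)  [lands on river]
river: ρ → (-3,21,9)
river: ρ → (9,15,-9)
river: ρ → (-9,21,3)
river: ρ → (3,21,-9)
river: ρ → (-9,15,9)
closes: descent 2, river 6
min |a| on river = 3

3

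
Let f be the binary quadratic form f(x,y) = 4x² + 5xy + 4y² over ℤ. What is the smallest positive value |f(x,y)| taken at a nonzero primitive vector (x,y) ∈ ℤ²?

translate: b→-3 (≡5 mod 8), so (4,5,4)→(4,-3,3)
flip: (4,-3,3)→(3,3,4)
reduced (well bottom): (3,3,4) with a≤c, −a<b≤a
well minimum = a = 3

3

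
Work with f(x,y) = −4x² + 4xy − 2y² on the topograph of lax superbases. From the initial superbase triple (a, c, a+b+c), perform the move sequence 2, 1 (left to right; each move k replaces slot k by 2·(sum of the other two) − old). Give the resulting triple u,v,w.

start (-4,-2,-2) = (f(1,0),f(0,1),f(1,1))
replace slot 2: 2·((-4)+(-2)) − (-2) = -10 → (-4,-10,-2)
replace slot 1: 2·((-10)+(-2)) − (-4) = -20 → (-20,-10,-2)

-20,-10,-2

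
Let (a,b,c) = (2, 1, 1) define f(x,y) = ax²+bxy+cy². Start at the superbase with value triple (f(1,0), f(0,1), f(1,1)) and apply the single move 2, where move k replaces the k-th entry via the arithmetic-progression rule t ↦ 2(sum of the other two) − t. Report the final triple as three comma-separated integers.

start (2,1,4) = (f(1,0),f(0,1),f(1,1))
replace slot 2: 2·(2+4) − 1 = 11 → (2,11,4)

2,11,4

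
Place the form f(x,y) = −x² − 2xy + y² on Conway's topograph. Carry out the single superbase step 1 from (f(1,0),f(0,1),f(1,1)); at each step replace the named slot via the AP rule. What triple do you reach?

start (-1,1,-2) = (f(1,0),f(0,1),f(1,1))
replace slot 1: 2·(1+(-2)) − (-1) = -1 → (-1,1,-2)

-1,1,-2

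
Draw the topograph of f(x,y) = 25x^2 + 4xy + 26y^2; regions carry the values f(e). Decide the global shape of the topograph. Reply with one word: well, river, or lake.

D = b²−4ac = 4² − 4·25·26 = -2584
D < 0 ⇒ definite ⇒ every region one sign ⇒ single well

well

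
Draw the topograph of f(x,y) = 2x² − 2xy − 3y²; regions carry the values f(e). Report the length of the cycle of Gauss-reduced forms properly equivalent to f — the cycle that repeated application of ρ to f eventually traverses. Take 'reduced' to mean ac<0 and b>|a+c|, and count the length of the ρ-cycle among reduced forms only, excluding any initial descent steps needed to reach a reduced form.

D = 28, ⌊√D⌋ = 5
descent: ρ → (-3,2,2)  [lands on river]
river: ρ → (2,2,-3)
river: ρ → (-3,4,1)
river: ρ → (1,4,-3)
ρ-cycle length = 4 (tail of 1 descent step not counted)

4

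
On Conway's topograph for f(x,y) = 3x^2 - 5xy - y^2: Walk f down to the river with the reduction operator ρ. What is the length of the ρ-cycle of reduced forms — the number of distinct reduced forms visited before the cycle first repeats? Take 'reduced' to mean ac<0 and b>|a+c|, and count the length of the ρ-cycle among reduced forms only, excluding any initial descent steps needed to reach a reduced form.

D = 37, ⌊√D⌋ = 6
descent: ρ → (-1,5,3)  [lands on river]
river: ρ → (3,1,-3)
river: ρ → (-3,5,1)
river: ρ → (1,5,-3)
river: ρ → (-3,1,3)
river: ρ → (3,5,-1)
ρ-cycle length = 6 (tail of 1 descent step not counted)

6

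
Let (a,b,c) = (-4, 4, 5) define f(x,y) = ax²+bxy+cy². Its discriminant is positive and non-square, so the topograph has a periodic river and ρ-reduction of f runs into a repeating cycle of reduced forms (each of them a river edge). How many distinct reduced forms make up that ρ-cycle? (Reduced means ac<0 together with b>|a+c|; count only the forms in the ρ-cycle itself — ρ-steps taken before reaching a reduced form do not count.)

D = 96, ⌊√D⌋ = 9
river: ρ → (5,6,-3)
river: ρ → (-3,6,5)
river: ρ → (5,4,-4)
river: ρ → (-4,4,5)
ρ-cycle length = 4 (tail of 0 descent steps not counted)

4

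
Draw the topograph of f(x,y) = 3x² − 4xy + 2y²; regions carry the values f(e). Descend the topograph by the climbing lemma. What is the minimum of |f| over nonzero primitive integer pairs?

translate: b→2 (≡-4 mod 6), so (3,-4,2)→(3,2,1)
flip: (3,2,1)→(1,-2,3)
translate: b→0 (≡-2 mod 2), so (1,-2,3)→(1,0,2)
reduced (well bottom): (1,0,2) with a≤c, −a<b≤a
well minimum = a = 1

1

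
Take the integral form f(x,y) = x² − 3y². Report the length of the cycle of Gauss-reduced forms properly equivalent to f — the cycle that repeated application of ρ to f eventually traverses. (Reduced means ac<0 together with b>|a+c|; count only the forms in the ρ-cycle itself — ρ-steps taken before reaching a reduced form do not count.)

D = 12, ⌊√D⌋ = 3
descent: ρ → (-3,0,1)
descent: ρ → (1,2,-2)  [lands on river]
river: ρ → (-2,2,1)
ρ-cycle length = 2 (tail of 2 descent steps not counted)

2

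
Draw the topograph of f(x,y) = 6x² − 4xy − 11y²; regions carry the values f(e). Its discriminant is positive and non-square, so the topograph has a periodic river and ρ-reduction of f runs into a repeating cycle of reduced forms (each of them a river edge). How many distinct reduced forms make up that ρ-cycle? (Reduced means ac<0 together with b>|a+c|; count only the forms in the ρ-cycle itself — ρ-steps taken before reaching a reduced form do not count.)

D = 280, ⌊√D⌋ = 16
descent: ρ → (-11,4,6)
descent: ρ → (6,8,-9)  [lands on river]
river: ρ → (-9,10,5)
river: ρ → (5,10,-9)
river: ρ → (-9,8,6)
river: ρ → (6,16,-1)
river: ρ → (-1,16,6)
ρ-cycle length = 6 (tail of 2 descent steps not counted)

6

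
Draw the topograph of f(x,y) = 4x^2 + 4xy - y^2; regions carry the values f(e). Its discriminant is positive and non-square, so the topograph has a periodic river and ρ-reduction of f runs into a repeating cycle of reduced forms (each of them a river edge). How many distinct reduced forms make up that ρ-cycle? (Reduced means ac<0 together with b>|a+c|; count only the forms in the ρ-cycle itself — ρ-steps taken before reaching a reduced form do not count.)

D = 32, ⌊√D⌋ = 5
river: ρ → (-1,4,4)
river: ρ → (4,4,-1)
ρ-cycle length = 2 (tail of 0 descent steps not counted)

2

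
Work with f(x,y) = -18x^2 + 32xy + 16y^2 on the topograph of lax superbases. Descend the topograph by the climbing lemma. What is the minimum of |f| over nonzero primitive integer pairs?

river: ρ → (16,32,-18)
river: ρ → (-18,40,8)
river: ρ → (8,40,-18)
river: ρ → (-18,32,16)
closes: descent 0, river 4
min |a| on river = 8

8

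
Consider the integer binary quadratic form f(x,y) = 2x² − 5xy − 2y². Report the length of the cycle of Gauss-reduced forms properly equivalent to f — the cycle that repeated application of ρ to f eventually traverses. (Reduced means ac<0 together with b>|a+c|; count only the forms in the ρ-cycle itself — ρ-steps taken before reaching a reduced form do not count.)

D = 41, ⌊√D⌋ = 6
descent: ρ → (-2,5,2)  [lands on river]
river: ρ → (2,3,-4)
river: ρ → (-4,5,1)
river: ρ → (1,5,-4)
river: ρ → (-4,3,2)
river: ρ → (2,5,-2)
river: ρ → (-2,3,4)
river: ρ → (4,5,-1)
river: ρ → (-1,5,4)
river: ρ → (4,3,-2)
ρ-cycle length = 10 (tail of 1 descent step not counted)

10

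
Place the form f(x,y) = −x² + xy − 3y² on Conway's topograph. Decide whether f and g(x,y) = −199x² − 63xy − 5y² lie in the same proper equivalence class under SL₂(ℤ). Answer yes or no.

D₁ = -11, D₂ = -11
f is negative-definite; reduce −f:
−f: translate: b→1 (≡-1 mod 2), so (1,-1,3)→(1,1,3)
−f: reduced (well bottom): (1,1,3) with a≤c, −a<b≤a
flip sign back: reduced form of f is (-1,-1,-3)
g is negative-definite; reduce −g:
−g: flip: (199,63,5)→(5,-63,199)
−g: translate: b→-3 (≡-63 mod 10), so (5,-63,199)→(5,-3,1)
−g: flip: (5,-3,1)→(1,3,5)
−g: translate: b→1 (≡3 mod 2), so (1,3,5)→(1,1,3)
−g: reduced (well bottom): (1,1,3) with a≤c, −a<b≤a
flip sign back: reduced form of g is (-1,-1,-3)
reduced forms (-1, -1, -3) vs (-1, -1, -3) ⇒ equivalent

yes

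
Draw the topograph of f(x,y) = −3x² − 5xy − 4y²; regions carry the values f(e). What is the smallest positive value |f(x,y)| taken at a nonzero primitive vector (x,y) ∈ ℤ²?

translate: b→-1 (≡5 mod 6), so (3,5,4)→(3,-1,2)
flip: (3,-1,2)→(2,1,3)
reduced (well bottom): (2,1,3) with a≤c, −a<b≤a
well minimum |f| = |-2| = 2 (negative-definite)

2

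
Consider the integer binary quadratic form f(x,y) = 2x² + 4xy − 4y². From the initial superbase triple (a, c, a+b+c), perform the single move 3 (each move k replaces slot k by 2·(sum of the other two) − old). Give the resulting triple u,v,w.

start (2,-4,2) = (f(1,0),f(0,1),f(1,1))
replace slot 3: 2·(2+(-4)) − 2 = -6 → (2,-4,-6)

2,-4,-6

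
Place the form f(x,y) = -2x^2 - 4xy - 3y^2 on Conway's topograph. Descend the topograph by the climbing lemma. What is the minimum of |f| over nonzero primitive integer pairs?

translate: b→0 (≡4 mod 4), so (2,4,3)→(2,0,1)
flip: (2,0,1)→(1,0,2)
reduced (well bottom): (1,0,2) with a≤c, −a<b≤a
well minimum |f| = |-1| = 1 (negative-definite)

1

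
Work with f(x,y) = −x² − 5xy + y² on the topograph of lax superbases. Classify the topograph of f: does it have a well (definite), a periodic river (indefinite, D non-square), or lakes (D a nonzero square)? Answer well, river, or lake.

D = b²−4ac = (-5)² − 4·(-1)·1 = 29
D > 0 non-square ⇒ indefinite ⇒ periodic river

river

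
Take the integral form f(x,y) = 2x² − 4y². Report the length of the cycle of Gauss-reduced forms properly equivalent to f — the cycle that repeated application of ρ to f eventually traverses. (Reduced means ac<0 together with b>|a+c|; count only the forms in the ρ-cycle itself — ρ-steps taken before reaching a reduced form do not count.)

D = 32, ⌊√D⌋ = 5
descent: ρ → (-4,0,2)
descent: ρ → (2,4,-2)  [lands on river]
river: ρ → (-2,4,2)
ρ-cycle length = 2 (tail of 2 descent steps not counted)

2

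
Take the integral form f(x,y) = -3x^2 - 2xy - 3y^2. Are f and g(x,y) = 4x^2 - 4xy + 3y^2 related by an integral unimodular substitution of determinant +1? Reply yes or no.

D₁ = -32, D₂ = -32
f is negative-definite; reduce −f:
−f: reduced (well bottom): (3,2,3) with a≤c, −a<b≤a
flip sign back: reduced form of f is (-3,-2,-3)
g: translate: b→4 (≡-4 mod 8), so (4,-4,3)→(4,4,3)
g: flip: (4,4,3)→(3,-4,4)
g: translate: b→2 (≡-4 mod 6), so (3,-4,4)→(3,2,3)
g: reduced (well bottom): (3,2,3) with a≤c, −a<b≤a
reduced forms (-3, -2, -3) vs (3, 2, 3) ⇒ inequivalent

no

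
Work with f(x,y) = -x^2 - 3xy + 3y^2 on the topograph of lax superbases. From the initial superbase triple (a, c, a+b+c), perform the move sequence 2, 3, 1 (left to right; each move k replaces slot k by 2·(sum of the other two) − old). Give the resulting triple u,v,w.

start (-1,3,-1) = (f(1,0),f(0,1),f(1,1))
replace slot 2: 2·((-1)+(-1)) − 3 = -7 → (-1,-7,-1)
replace slot 3: 2·((-1)+(-7)) − (-1) = -15 → (-1,-7,-15)
replace slot 1: 2·((-7)+(-15)) − (-1) = -43 → (-43,-7,-15)

-43,-7,-15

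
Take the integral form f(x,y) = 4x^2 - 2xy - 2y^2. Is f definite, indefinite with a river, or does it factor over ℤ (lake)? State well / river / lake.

D = b²−4ac = (-2)² − 4·4·(-2) = 36
D = 6² is a perfect square ⇒ form factors over ℤ ⇒ lakes

lake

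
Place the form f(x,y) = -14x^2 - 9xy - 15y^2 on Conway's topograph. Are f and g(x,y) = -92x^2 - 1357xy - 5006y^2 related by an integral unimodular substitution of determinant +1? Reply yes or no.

D₁ = -759, D₂ = -759
f is negative-definite; reduce −f:
−f: reduced (well bottom): (14,9,15) with a≤c, −a<b≤a
flip sign back: reduced form of f is (-14,-9,-15)
g is negative-definite; reduce −g:
−g: translate: b→69 (≡1357 mod 184), so (92,1357,5006)→(92,69,15)
−g: flip: (92,69,15)→(15,-69,92)
−g: translate: b→-9 (≡-69 mod 30), so (15,-69,92)→(15,-9,14)
−g: flip: (15,-9,14)→(14,9,15)
−g: reduced (well bottom): (14,9,15) with a≤c, −a<b≤a
flip sign back: reduced form of g is (-14,-9,-15)
reduced forms (-14, -9, -15) vs (-14, -9, -15) ⇒ equivalent

yes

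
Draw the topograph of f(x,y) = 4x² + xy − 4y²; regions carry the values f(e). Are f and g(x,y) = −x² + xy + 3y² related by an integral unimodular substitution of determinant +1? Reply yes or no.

D₁ = 65, D₂ = 13
discriminants differ ⇒ not SL₂(ℤ)-equivalent

no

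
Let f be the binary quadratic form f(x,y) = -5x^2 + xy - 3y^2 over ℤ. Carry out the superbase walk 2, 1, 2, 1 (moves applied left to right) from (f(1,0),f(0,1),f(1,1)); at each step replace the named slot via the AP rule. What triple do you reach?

start (-5,-3,-7) = (f(1,0),f(0,1),f(1,1))
replace slot 2: 2·((-5)+(-7)) − (-3) = -21 → (-5,-21,-7)
replace slot 1: 2·((-21)+(-7)) − (-5) = -51 → (-51,-21,-7)
replace slot 2: 2·((-51)+(-7)) − (-21) = -95 → (-51,-95,-7)
replace slot 1: 2·((-95)+(-7)) − (-51) = -153 → (-153,-95,-7)

-153,-95,-7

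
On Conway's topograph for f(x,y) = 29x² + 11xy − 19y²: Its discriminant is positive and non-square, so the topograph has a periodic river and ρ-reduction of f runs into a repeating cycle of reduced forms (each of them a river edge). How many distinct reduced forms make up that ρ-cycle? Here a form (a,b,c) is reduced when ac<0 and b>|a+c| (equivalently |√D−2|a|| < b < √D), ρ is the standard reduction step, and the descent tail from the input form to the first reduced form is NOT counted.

D = 2325, ⌊√D⌋ = 48
river: ρ → (-19,27,21)
river: ρ → (21,15,-25)
river: ρ → (-25,35,11)
river: ρ → (11,31,-31)
river: ρ → (-31,31,11)
river: ρ → (11,35,-25)
river: ρ → (-25,15,21)
river: ρ → (21,27,-19)
river: ρ → (-19,11,29)
river: ρ → (29,47,-1)
river: ρ → (-1,47,29)
river: ρ → (29,11,-19)
ρ-cycle length = 12 (tail of 0 descent steps not counted)

12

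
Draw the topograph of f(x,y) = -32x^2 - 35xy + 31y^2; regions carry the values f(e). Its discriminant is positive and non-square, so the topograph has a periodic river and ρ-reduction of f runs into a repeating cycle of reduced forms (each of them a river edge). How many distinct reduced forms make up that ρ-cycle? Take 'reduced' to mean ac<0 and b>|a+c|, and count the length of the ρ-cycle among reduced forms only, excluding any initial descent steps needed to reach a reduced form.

D = 5193, ⌊√D⌋ = 72
descent: ρ → (31,35,-32)  [lands on river]
river: ρ → (-32,29,34)
river: ρ → (34,39,-27)
river: ρ → (-27,69,4)
river: ρ → (4,67,-44)
river: ρ → (-44,21,27)
river: ρ → (27,33,-38)
river: ρ → (-38,43,22)
river: ρ → (22,45,-36)
river: ρ → (-36,27,31)
ρ-cycle length = 10 (tail of 1 descent step not counted)

10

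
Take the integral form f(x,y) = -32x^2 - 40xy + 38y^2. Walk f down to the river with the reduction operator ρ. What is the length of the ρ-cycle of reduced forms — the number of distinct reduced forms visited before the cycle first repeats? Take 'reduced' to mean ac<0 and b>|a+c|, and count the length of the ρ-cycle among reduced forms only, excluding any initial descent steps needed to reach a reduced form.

D = 6464, ⌊√D⌋ = 80
descent: ρ → (38,40,-32)  [lands on river]
river: ρ → (-32,24,46)
river: ρ → (46,68,-10)
river: ρ → (-10,72,32)
river: ρ → (32,56,-26)
river: ρ → (-26,48,40)
river: ρ → (40,32,-34)
river: ρ → (-34,36,38)
ρ-cycle length = 8 (tail of 1 descent step not counted)

8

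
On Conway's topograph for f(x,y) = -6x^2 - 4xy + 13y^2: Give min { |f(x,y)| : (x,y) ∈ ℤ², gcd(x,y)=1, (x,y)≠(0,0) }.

descent: ρ → (13,4,-6)
descent: ρ → (-6,8,11)  [lands on river]
river: ρ → (11,14,-3)
river: ρ → (-3,16,6)
river: ρ → (6,8,-11)
river: ρ → (-11,14,3)
river: ρ → (3,16,-6)
closes: descent 2, river 6
min |a| on river = 3

3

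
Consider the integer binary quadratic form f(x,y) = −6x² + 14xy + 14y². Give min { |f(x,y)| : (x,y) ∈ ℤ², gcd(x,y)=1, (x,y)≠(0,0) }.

river: ρ → (14,14,-6)
river: ρ → (-6,22,2)
river: ρ → (2,22,-6)
river: ρ → (-6,14,14)
closes: descent 0, river 4
min |a| on river = 2

2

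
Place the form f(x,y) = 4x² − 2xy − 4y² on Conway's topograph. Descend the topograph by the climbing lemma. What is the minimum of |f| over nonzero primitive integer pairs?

descent: ρ → (-4,2,4)  [lands on river]
river: ρ → (4,6,-2)
river: ρ → (-2,6,4)
river: ρ → (4,2,-4)
river: ρ → (-4,6,2)
river: ρ → (2,6,-4)
closes: descent 1, river 6
min |a| on river = 2

2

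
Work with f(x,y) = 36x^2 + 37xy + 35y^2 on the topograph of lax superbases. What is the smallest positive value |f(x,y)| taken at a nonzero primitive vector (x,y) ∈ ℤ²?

translate: b→-35 (≡37 mod 72), so (36,37,35)→(36,-35,34)
flip: (36,-35,34)→(34,35,36)
translate: b→-33 (≡35 mod 68), so (34,35,36)→(34,-33,35)
reduced (well bottom): (34,-33,35) with a≤c, −a<b≤a
well minimum = a = 34

34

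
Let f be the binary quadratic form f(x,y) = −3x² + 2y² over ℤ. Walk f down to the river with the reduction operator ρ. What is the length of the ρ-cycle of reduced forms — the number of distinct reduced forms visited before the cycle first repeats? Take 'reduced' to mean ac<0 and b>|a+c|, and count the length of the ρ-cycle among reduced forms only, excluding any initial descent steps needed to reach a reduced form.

D = 24, ⌊√D⌋ = 4
descent: ρ → (2,4,-1)  [lands on river]
river: ρ → (-1,4,2)
ρ-cycle length = 2 (tail of 1 descent step not counted)

2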